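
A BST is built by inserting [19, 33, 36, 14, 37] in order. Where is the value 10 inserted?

Starting tree (level order): [19, 14, 33, None, None, None, 36, None, 37]
Insertion path: 19 -> 14
Result: insert 10 as left child of 14
Final tree (level order): [19, 14, 33, 10, None, None, 36, None, None, None, 37]


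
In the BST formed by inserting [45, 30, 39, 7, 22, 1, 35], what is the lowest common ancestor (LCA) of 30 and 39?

Tree insertion order: [45, 30, 39, 7, 22, 1, 35]
Tree (level-order array): [45, 30, None, 7, 39, 1, 22, 35]
In a BST, the LCA of p=30, q=39 is the first node v on the
root-to-leaf path with p <= v <= q (go left if both < v, right if both > v).
Walk from root:
  at 45: both 30 and 39 < 45, go left
  at 30: 30 <= 30 <= 39, this is the LCA
LCA = 30


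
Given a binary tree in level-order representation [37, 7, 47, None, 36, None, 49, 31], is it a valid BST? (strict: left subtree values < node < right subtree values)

Level-order array: [37, 7, 47, None, 36, None, 49, 31]
Validate using subtree bounds (lo, hi): at each node, require lo < value < hi,
then recurse left with hi=value and right with lo=value.
Preorder trace (stopping at first violation):
  at node 37 with bounds (-inf, +inf): OK
  at node 7 with bounds (-inf, 37): OK
  at node 36 with bounds (7, 37): OK
  at node 31 with bounds (7, 36): OK
  at node 47 with bounds (37, +inf): OK
  at node 49 with bounds (47, +inf): OK
No violation found at any node.
Result: Valid BST


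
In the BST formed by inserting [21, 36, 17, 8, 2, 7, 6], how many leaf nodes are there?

Tree built from: [21, 36, 17, 8, 2, 7, 6]
Tree (level-order array): [21, 17, 36, 8, None, None, None, 2, None, None, 7, 6]
Rule: A leaf has 0 children.
Per-node child counts:
  node 21: 2 child(ren)
  node 17: 1 child(ren)
  node 8: 1 child(ren)
  node 2: 1 child(ren)
  node 7: 1 child(ren)
  node 6: 0 child(ren)
  node 36: 0 child(ren)
Matching nodes: [6, 36]
Count of leaf nodes: 2


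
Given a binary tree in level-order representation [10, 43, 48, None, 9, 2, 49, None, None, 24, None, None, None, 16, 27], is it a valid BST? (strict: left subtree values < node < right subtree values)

Level-order array: [10, 43, 48, None, 9, 2, 49, None, None, 24, None, None, None, 16, 27]
Validate using subtree bounds (lo, hi): at each node, require lo < value < hi,
then recurse left with hi=value and right with lo=value.
Preorder trace (stopping at first violation):
  at node 10 with bounds (-inf, +inf): OK
  at node 43 with bounds (-inf, 10): VIOLATION
Node 43 violates its bound: not (-inf < 43 < 10).
Result: Not a valid BST


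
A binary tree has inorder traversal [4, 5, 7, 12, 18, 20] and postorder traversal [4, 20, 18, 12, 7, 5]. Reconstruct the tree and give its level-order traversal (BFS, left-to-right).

Inorder:   [4, 5, 7, 12, 18, 20]
Postorder: [4, 20, 18, 12, 7, 5]
Algorithm: postorder visits root last, so walk postorder right-to-left;
each value is the root of the current inorder slice — split it at that
value, recurse on the right subtree first, then the left.
Recursive splits:
  root=5; inorder splits into left=[4], right=[7, 12, 18, 20]
  root=7; inorder splits into left=[], right=[12, 18, 20]
  root=12; inorder splits into left=[], right=[18, 20]
  root=18; inorder splits into left=[], right=[20]
  root=20; inorder splits into left=[], right=[]
  root=4; inorder splits into left=[], right=[]
Reconstructed level-order: [5, 4, 7, 12, 18, 20]


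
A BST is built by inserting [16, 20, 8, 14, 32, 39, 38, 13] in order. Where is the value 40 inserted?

Starting tree (level order): [16, 8, 20, None, 14, None, 32, 13, None, None, 39, None, None, 38]
Insertion path: 16 -> 20 -> 32 -> 39
Result: insert 40 as right child of 39
Final tree (level order): [16, 8, 20, None, 14, None, 32, 13, None, None, 39, None, None, 38, 40]


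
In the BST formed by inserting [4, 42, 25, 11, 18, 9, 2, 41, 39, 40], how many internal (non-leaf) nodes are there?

Tree built from: [4, 42, 25, 11, 18, 9, 2, 41, 39, 40]
Tree (level-order array): [4, 2, 42, None, None, 25, None, 11, 41, 9, 18, 39, None, None, None, None, None, None, 40]
Rule: An internal node has at least one child.
Per-node child counts:
  node 4: 2 child(ren)
  node 2: 0 child(ren)
  node 42: 1 child(ren)
  node 25: 2 child(ren)
  node 11: 2 child(ren)
  node 9: 0 child(ren)
  node 18: 0 child(ren)
  node 41: 1 child(ren)
  node 39: 1 child(ren)
  node 40: 0 child(ren)
Matching nodes: [4, 42, 25, 11, 41, 39]
Count of internal (non-leaf) nodes: 6


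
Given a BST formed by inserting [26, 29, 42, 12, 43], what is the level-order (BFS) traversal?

Tree insertion order: [26, 29, 42, 12, 43]
Tree (level-order array): [26, 12, 29, None, None, None, 42, None, 43]
BFS from the root, enqueuing left then right child of each popped node:
  queue [26] -> pop 26, enqueue [12, 29], visited so far: [26]
  queue [12, 29] -> pop 12, enqueue [none], visited so far: [26, 12]
  queue [29] -> pop 29, enqueue [42], visited so far: [26, 12, 29]
  queue [42] -> pop 42, enqueue [43], visited so far: [26, 12, 29, 42]
  queue [43] -> pop 43, enqueue [none], visited so far: [26, 12, 29, 42, 43]
Result: [26, 12, 29, 42, 43]


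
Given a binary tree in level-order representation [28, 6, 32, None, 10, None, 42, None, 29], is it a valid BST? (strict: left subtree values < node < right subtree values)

Level-order array: [28, 6, 32, None, 10, None, 42, None, 29]
Validate using subtree bounds (lo, hi): at each node, require lo < value < hi,
then recurse left with hi=value and right with lo=value.
Preorder trace (stopping at first violation):
  at node 28 with bounds (-inf, +inf): OK
  at node 6 with bounds (-inf, 28): OK
  at node 10 with bounds (6, 28): OK
  at node 29 with bounds (10, 28): VIOLATION
Node 29 violates its bound: not (10 < 29 < 28).
Result: Not a valid BST


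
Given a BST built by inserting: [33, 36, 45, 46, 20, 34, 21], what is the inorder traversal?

Tree insertion order: [33, 36, 45, 46, 20, 34, 21]
Tree (level-order array): [33, 20, 36, None, 21, 34, 45, None, None, None, None, None, 46]
Inorder traversal: [20, 21, 33, 34, 36, 45, 46]


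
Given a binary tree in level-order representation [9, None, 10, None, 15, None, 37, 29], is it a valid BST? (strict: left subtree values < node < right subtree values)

Level-order array: [9, None, 10, None, 15, None, 37, 29]
Validate using subtree bounds (lo, hi): at each node, require lo < value < hi,
then recurse left with hi=value and right with lo=value.
Preorder trace (stopping at first violation):
  at node 9 with bounds (-inf, +inf): OK
  at node 10 with bounds (9, +inf): OK
  at node 15 with bounds (10, +inf): OK
  at node 37 with bounds (15, +inf): OK
  at node 29 with bounds (15, 37): OK
No violation found at any node.
Result: Valid BST


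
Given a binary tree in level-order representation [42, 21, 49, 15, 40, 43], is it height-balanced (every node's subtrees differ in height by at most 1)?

Tree (level-order array): [42, 21, 49, 15, 40, 43]
Definition: a tree is height-balanced if, at every node, |h(left) - h(right)| <= 1 (empty subtree has height -1).
Bottom-up per-node check:
  node 15: h_left=-1, h_right=-1, diff=0 [OK], height=0
  node 40: h_left=-1, h_right=-1, diff=0 [OK], height=0
  node 21: h_left=0, h_right=0, diff=0 [OK], height=1
  node 43: h_left=-1, h_right=-1, diff=0 [OK], height=0
  node 49: h_left=0, h_right=-1, diff=1 [OK], height=1
  node 42: h_left=1, h_right=1, diff=0 [OK], height=2
All nodes satisfy the balance condition.
Result: Balanced


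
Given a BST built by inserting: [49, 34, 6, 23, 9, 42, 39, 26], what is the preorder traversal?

Tree insertion order: [49, 34, 6, 23, 9, 42, 39, 26]
Tree (level-order array): [49, 34, None, 6, 42, None, 23, 39, None, 9, 26]
Preorder traversal: [49, 34, 6, 23, 9, 26, 42, 39]


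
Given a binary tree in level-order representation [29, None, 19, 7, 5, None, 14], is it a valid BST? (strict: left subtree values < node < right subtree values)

Level-order array: [29, None, 19, 7, 5, None, 14]
Validate using subtree bounds (lo, hi): at each node, require lo < value < hi,
then recurse left with hi=value and right with lo=value.
Preorder trace (stopping at first violation):
  at node 29 with bounds (-inf, +inf): OK
  at node 19 with bounds (29, +inf): VIOLATION
Node 19 violates its bound: not (29 < 19 < +inf).
Result: Not a valid BST


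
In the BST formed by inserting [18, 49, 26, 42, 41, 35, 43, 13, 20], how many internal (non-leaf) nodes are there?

Tree built from: [18, 49, 26, 42, 41, 35, 43, 13, 20]
Tree (level-order array): [18, 13, 49, None, None, 26, None, 20, 42, None, None, 41, 43, 35]
Rule: An internal node has at least one child.
Per-node child counts:
  node 18: 2 child(ren)
  node 13: 0 child(ren)
  node 49: 1 child(ren)
  node 26: 2 child(ren)
  node 20: 0 child(ren)
  node 42: 2 child(ren)
  node 41: 1 child(ren)
  node 35: 0 child(ren)
  node 43: 0 child(ren)
Matching nodes: [18, 49, 26, 42, 41]
Count of internal (non-leaf) nodes: 5


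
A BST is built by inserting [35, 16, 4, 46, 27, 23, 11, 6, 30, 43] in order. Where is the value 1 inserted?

Starting tree (level order): [35, 16, 46, 4, 27, 43, None, None, 11, 23, 30, None, None, 6]
Insertion path: 35 -> 16 -> 4
Result: insert 1 as left child of 4
Final tree (level order): [35, 16, 46, 4, 27, 43, None, 1, 11, 23, 30, None, None, None, None, 6]


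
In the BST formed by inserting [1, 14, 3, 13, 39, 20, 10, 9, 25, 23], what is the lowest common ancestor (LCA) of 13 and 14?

Tree insertion order: [1, 14, 3, 13, 39, 20, 10, 9, 25, 23]
Tree (level-order array): [1, None, 14, 3, 39, None, 13, 20, None, 10, None, None, 25, 9, None, 23]
In a BST, the LCA of p=13, q=14 is the first node v on the
root-to-leaf path with p <= v <= q (go left if both < v, right if both > v).
Walk from root:
  at 1: both 13 and 14 > 1, go right
  at 14: 13 <= 14 <= 14, this is the LCA
LCA = 14


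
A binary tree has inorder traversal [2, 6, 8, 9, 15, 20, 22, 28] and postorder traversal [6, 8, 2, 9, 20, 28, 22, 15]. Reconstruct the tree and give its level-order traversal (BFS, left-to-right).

Inorder:   [2, 6, 8, 9, 15, 20, 22, 28]
Postorder: [6, 8, 2, 9, 20, 28, 22, 15]
Algorithm: postorder visits root last, so walk postorder right-to-left;
each value is the root of the current inorder slice — split it at that
value, recurse on the right subtree first, then the left.
Recursive splits:
  root=15; inorder splits into left=[2, 6, 8, 9], right=[20, 22, 28]
  root=22; inorder splits into left=[20], right=[28]
  root=28; inorder splits into left=[], right=[]
  root=20; inorder splits into left=[], right=[]
  root=9; inorder splits into left=[2, 6, 8], right=[]
  root=2; inorder splits into left=[], right=[6, 8]
  root=8; inorder splits into left=[6], right=[]
  root=6; inorder splits into left=[], right=[]
Reconstructed level-order: [15, 9, 22, 2, 20, 28, 8, 6]


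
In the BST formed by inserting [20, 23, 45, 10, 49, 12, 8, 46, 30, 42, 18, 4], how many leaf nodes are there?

Tree built from: [20, 23, 45, 10, 49, 12, 8, 46, 30, 42, 18, 4]
Tree (level-order array): [20, 10, 23, 8, 12, None, 45, 4, None, None, 18, 30, 49, None, None, None, None, None, 42, 46]
Rule: A leaf has 0 children.
Per-node child counts:
  node 20: 2 child(ren)
  node 10: 2 child(ren)
  node 8: 1 child(ren)
  node 4: 0 child(ren)
  node 12: 1 child(ren)
  node 18: 0 child(ren)
  node 23: 1 child(ren)
  node 45: 2 child(ren)
  node 30: 1 child(ren)
  node 42: 0 child(ren)
  node 49: 1 child(ren)
  node 46: 0 child(ren)
Matching nodes: [4, 18, 42, 46]
Count of leaf nodes: 4


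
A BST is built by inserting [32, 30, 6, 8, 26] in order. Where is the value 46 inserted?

Starting tree (level order): [32, 30, None, 6, None, None, 8, None, 26]
Insertion path: 32
Result: insert 46 as right child of 32
Final tree (level order): [32, 30, 46, 6, None, None, None, None, 8, None, 26]


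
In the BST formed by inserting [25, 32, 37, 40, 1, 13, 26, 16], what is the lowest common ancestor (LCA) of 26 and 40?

Tree insertion order: [25, 32, 37, 40, 1, 13, 26, 16]
Tree (level-order array): [25, 1, 32, None, 13, 26, 37, None, 16, None, None, None, 40]
In a BST, the LCA of p=26, q=40 is the first node v on the
root-to-leaf path with p <= v <= q (go left if both < v, right if both > v).
Walk from root:
  at 25: both 26 and 40 > 25, go right
  at 32: 26 <= 32 <= 40, this is the LCA
LCA = 32


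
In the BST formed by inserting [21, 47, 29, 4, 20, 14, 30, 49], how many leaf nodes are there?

Tree built from: [21, 47, 29, 4, 20, 14, 30, 49]
Tree (level-order array): [21, 4, 47, None, 20, 29, 49, 14, None, None, 30]
Rule: A leaf has 0 children.
Per-node child counts:
  node 21: 2 child(ren)
  node 4: 1 child(ren)
  node 20: 1 child(ren)
  node 14: 0 child(ren)
  node 47: 2 child(ren)
  node 29: 1 child(ren)
  node 30: 0 child(ren)
  node 49: 0 child(ren)
Matching nodes: [14, 30, 49]
Count of leaf nodes: 3


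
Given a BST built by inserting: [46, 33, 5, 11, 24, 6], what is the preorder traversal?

Tree insertion order: [46, 33, 5, 11, 24, 6]
Tree (level-order array): [46, 33, None, 5, None, None, 11, 6, 24]
Preorder traversal: [46, 33, 5, 11, 6, 24]


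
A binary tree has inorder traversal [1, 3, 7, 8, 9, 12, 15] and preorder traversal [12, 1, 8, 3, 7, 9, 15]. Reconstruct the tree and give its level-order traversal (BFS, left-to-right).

Inorder:  [1, 3, 7, 8, 9, 12, 15]
Preorder: [12, 1, 8, 3, 7, 9, 15]
Algorithm: preorder visits root first, so consume preorder in order;
for each root, split the current inorder slice at that value into
left-subtree inorder and right-subtree inorder, then recurse.
Recursive splits:
  root=12; inorder splits into left=[1, 3, 7, 8, 9], right=[15]
  root=1; inorder splits into left=[], right=[3, 7, 8, 9]
  root=8; inorder splits into left=[3, 7], right=[9]
  root=3; inorder splits into left=[], right=[7]
  root=7; inorder splits into left=[], right=[]
  root=9; inorder splits into left=[], right=[]
  root=15; inorder splits into left=[], right=[]
Reconstructed level-order: [12, 1, 15, 8, 3, 9, 7]


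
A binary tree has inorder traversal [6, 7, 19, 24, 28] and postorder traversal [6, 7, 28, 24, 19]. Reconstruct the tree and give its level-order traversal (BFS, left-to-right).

Inorder:   [6, 7, 19, 24, 28]
Postorder: [6, 7, 28, 24, 19]
Algorithm: postorder visits root last, so walk postorder right-to-left;
each value is the root of the current inorder slice — split it at that
value, recurse on the right subtree first, then the left.
Recursive splits:
  root=19; inorder splits into left=[6, 7], right=[24, 28]
  root=24; inorder splits into left=[], right=[28]
  root=28; inorder splits into left=[], right=[]
  root=7; inorder splits into left=[6], right=[]
  root=6; inorder splits into left=[], right=[]
Reconstructed level-order: [19, 7, 24, 6, 28]


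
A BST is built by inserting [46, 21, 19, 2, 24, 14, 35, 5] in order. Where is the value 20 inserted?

Starting tree (level order): [46, 21, None, 19, 24, 2, None, None, 35, None, 14, None, None, 5]
Insertion path: 46 -> 21 -> 19
Result: insert 20 as right child of 19
Final tree (level order): [46, 21, None, 19, 24, 2, 20, None, 35, None, 14, None, None, None, None, 5]


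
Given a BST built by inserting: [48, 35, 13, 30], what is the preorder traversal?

Tree insertion order: [48, 35, 13, 30]
Tree (level-order array): [48, 35, None, 13, None, None, 30]
Preorder traversal: [48, 35, 13, 30]


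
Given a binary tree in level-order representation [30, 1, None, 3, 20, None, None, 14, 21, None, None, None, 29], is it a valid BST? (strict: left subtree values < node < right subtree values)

Level-order array: [30, 1, None, 3, 20, None, None, 14, 21, None, None, None, 29]
Validate using subtree bounds (lo, hi): at each node, require lo < value < hi,
then recurse left with hi=value and right with lo=value.
Preorder trace (stopping at first violation):
  at node 30 with bounds (-inf, +inf): OK
  at node 1 with bounds (-inf, 30): OK
  at node 3 with bounds (-inf, 1): VIOLATION
Node 3 violates its bound: not (-inf < 3 < 1).
Result: Not a valid BST


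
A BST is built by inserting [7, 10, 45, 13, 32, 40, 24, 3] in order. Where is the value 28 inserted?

Starting tree (level order): [7, 3, 10, None, None, None, 45, 13, None, None, 32, 24, 40]
Insertion path: 7 -> 10 -> 45 -> 13 -> 32 -> 24
Result: insert 28 as right child of 24
Final tree (level order): [7, 3, 10, None, None, None, 45, 13, None, None, 32, 24, 40, None, 28]


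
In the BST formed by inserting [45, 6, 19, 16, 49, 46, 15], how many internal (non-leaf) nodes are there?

Tree built from: [45, 6, 19, 16, 49, 46, 15]
Tree (level-order array): [45, 6, 49, None, 19, 46, None, 16, None, None, None, 15]
Rule: An internal node has at least one child.
Per-node child counts:
  node 45: 2 child(ren)
  node 6: 1 child(ren)
  node 19: 1 child(ren)
  node 16: 1 child(ren)
  node 15: 0 child(ren)
  node 49: 1 child(ren)
  node 46: 0 child(ren)
Matching nodes: [45, 6, 19, 16, 49]
Count of internal (non-leaf) nodes: 5


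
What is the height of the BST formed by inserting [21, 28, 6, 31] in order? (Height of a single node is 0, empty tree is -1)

Insertion order: [21, 28, 6, 31]
Tree (level-order array): [21, 6, 28, None, None, None, 31]
Compute height bottom-up (empty subtree = -1):
  height(6) = 1 + max(-1, -1) = 0
  height(31) = 1 + max(-1, -1) = 0
  height(28) = 1 + max(-1, 0) = 1
  height(21) = 1 + max(0, 1) = 2
Height = 2


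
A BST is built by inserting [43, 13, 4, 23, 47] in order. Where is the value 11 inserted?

Starting tree (level order): [43, 13, 47, 4, 23]
Insertion path: 43 -> 13 -> 4
Result: insert 11 as right child of 4
Final tree (level order): [43, 13, 47, 4, 23, None, None, None, 11]


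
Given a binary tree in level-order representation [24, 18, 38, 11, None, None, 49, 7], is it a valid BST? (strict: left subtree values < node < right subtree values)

Level-order array: [24, 18, 38, 11, None, None, 49, 7]
Validate using subtree bounds (lo, hi): at each node, require lo < value < hi,
then recurse left with hi=value and right with lo=value.
Preorder trace (stopping at first violation):
  at node 24 with bounds (-inf, +inf): OK
  at node 18 with bounds (-inf, 24): OK
  at node 11 with bounds (-inf, 18): OK
  at node 7 with bounds (-inf, 11): OK
  at node 38 with bounds (24, +inf): OK
  at node 49 with bounds (38, +inf): OK
No violation found at any node.
Result: Valid BST


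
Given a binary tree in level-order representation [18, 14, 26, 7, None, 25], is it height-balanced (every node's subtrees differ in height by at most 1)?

Tree (level-order array): [18, 14, 26, 7, None, 25]
Definition: a tree is height-balanced if, at every node, |h(left) - h(right)| <= 1 (empty subtree has height -1).
Bottom-up per-node check:
  node 7: h_left=-1, h_right=-1, diff=0 [OK], height=0
  node 14: h_left=0, h_right=-1, diff=1 [OK], height=1
  node 25: h_left=-1, h_right=-1, diff=0 [OK], height=0
  node 26: h_left=0, h_right=-1, diff=1 [OK], height=1
  node 18: h_left=1, h_right=1, diff=0 [OK], height=2
All nodes satisfy the balance condition.
Result: Balanced


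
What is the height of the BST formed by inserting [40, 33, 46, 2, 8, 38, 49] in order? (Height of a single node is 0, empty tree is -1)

Insertion order: [40, 33, 46, 2, 8, 38, 49]
Tree (level-order array): [40, 33, 46, 2, 38, None, 49, None, 8]
Compute height bottom-up (empty subtree = -1):
  height(8) = 1 + max(-1, -1) = 0
  height(2) = 1 + max(-1, 0) = 1
  height(38) = 1 + max(-1, -1) = 0
  height(33) = 1 + max(1, 0) = 2
  height(49) = 1 + max(-1, -1) = 0
  height(46) = 1 + max(-1, 0) = 1
  height(40) = 1 + max(2, 1) = 3
Height = 3


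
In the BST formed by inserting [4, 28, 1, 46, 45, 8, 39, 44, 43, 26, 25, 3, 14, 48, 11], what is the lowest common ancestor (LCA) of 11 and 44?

Tree insertion order: [4, 28, 1, 46, 45, 8, 39, 44, 43, 26, 25, 3, 14, 48, 11]
Tree (level-order array): [4, 1, 28, None, 3, 8, 46, None, None, None, 26, 45, 48, 25, None, 39, None, None, None, 14, None, None, 44, 11, None, 43]
In a BST, the LCA of p=11, q=44 is the first node v on the
root-to-leaf path with p <= v <= q (go left if both < v, right if both > v).
Walk from root:
  at 4: both 11 and 44 > 4, go right
  at 28: 11 <= 28 <= 44, this is the LCA
LCA = 28


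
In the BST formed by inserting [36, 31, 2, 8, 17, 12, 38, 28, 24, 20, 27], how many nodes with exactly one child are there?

Tree built from: [36, 31, 2, 8, 17, 12, 38, 28, 24, 20, 27]
Tree (level-order array): [36, 31, 38, 2, None, None, None, None, 8, None, 17, 12, 28, None, None, 24, None, 20, 27]
Rule: These are nodes with exactly 1 non-null child.
Per-node child counts:
  node 36: 2 child(ren)
  node 31: 1 child(ren)
  node 2: 1 child(ren)
  node 8: 1 child(ren)
  node 17: 2 child(ren)
  node 12: 0 child(ren)
  node 28: 1 child(ren)
  node 24: 2 child(ren)
  node 20: 0 child(ren)
  node 27: 0 child(ren)
  node 38: 0 child(ren)
Matching nodes: [31, 2, 8, 28]
Count of nodes with exactly one child: 4


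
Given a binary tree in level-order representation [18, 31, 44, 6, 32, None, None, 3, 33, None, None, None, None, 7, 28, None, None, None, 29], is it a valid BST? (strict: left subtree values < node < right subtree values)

Level-order array: [18, 31, 44, 6, 32, None, None, 3, 33, None, None, None, None, 7, 28, None, None, None, 29]
Validate using subtree bounds (lo, hi): at each node, require lo < value < hi,
then recurse left with hi=value and right with lo=value.
Preorder trace (stopping at first violation):
  at node 18 with bounds (-inf, +inf): OK
  at node 31 with bounds (-inf, 18): VIOLATION
Node 31 violates its bound: not (-inf < 31 < 18).
Result: Not a valid BST


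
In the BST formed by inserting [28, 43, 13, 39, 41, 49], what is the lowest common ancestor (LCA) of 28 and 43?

Tree insertion order: [28, 43, 13, 39, 41, 49]
Tree (level-order array): [28, 13, 43, None, None, 39, 49, None, 41]
In a BST, the LCA of p=28, q=43 is the first node v on the
root-to-leaf path with p <= v <= q (go left if both < v, right if both > v).
Walk from root:
  at 28: 28 <= 28 <= 43, this is the LCA
LCA = 28


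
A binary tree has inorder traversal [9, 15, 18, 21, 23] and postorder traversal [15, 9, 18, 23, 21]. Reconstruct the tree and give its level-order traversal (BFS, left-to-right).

Inorder:   [9, 15, 18, 21, 23]
Postorder: [15, 9, 18, 23, 21]
Algorithm: postorder visits root last, so walk postorder right-to-left;
each value is the root of the current inorder slice — split it at that
value, recurse on the right subtree first, then the left.
Recursive splits:
  root=21; inorder splits into left=[9, 15, 18], right=[23]
  root=23; inorder splits into left=[], right=[]
  root=18; inorder splits into left=[9, 15], right=[]
  root=9; inorder splits into left=[], right=[15]
  root=15; inorder splits into left=[], right=[]
Reconstructed level-order: [21, 18, 23, 9, 15]


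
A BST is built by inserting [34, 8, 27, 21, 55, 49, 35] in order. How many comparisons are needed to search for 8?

Search path for 8: 34 -> 8
Found: True
Comparisons: 2


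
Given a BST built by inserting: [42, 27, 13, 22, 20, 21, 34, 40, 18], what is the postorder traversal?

Tree insertion order: [42, 27, 13, 22, 20, 21, 34, 40, 18]
Tree (level-order array): [42, 27, None, 13, 34, None, 22, None, 40, 20, None, None, None, 18, 21]
Postorder traversal: [18, 21, 20, 22, 13, 40, 34, 27, 42]


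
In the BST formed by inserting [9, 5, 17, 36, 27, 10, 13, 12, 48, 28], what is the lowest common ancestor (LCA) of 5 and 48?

Tree insertion order: [9, 5, 17, 36, 27, 10, 13, 12, 48, 28]
Tree (level-order array): [9, 5, 17, None, None, 10, 36, None, 13, 27, 48, 12, None, None, 28]
In a BST, the LCA of p=5, q=48 is the first node v on the
root-to-leaf path with p <= v <= q (go left if both < v, right if both > v).
Walk from root:
  at 9: 5 <= 9 <= 48, this is the LCA
LCA = 9


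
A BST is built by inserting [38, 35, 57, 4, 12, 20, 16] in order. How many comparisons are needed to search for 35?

Search path for 35: 38 -> 35
Found: True
Comparisons: 2


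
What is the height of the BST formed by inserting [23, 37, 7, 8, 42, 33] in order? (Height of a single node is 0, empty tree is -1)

Insertion order: [23, 37, 7, 8, 42, 33]
Tree (level-order array): [23, 7, 37, None, 8, 33, 42]
Compute height bottom-up (empty subtree = -1):
  height(8) = 1 + max(-1, -1) = 0
  height(7) = 1 + max(-1, 0) = 1
  height(33) = 1 + max(-1, -1) = 0
  height(42) = 1 + max(-1, -1) = 0
  height(37) = 1 + max(0, 0) = 1
  height(23) = 1 + max(1, 1) = 2
Height = 2


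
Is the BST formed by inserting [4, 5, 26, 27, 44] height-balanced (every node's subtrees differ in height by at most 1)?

Tree (level-order array): [4, None, 5, None, 26, None, 27, None, 44]
Definition: a tree is height-balanced if, at every node, |h(left) - h(right)| <= 1 (empty subtree has height -1).
Bottom-up per-node check:
  node 44: h_left=-1, h_right=-1, diff=0 [OK], height=0
  node 27: h_left=-1, h_right=0, diff=1 [OK], height=1
  node 26: h_left=-1, h_right=1, diff=2 [FAIL (|-1-1|=2 > 1)], height=2
  node 5: h_left=-1, h_right=2, diff=3 [FAIL (|-1-2|=3 > 1)], height=3
  node 4: h_left=-1, h_right=3, diff=4 [FAIL (|-1-3|=4 > 1)], height=4
Node 26 violates the condition: |-1 - 1| = 2 > 1.
Result: Not balanced


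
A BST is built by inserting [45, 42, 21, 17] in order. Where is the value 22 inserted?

Starting tree (level order): [45, 42, None, 21, None, 17]
Insertion path: 45 -> 42 -> 21
Result: insert 22 as right child of 21
Final tree (level order): [45, 42, None, 21, None, 17, 22]


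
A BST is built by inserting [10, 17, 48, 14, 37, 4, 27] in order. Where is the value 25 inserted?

Starting tree (level order): [10, 4, 17, None, None, 14, 48, None, None, 37, None, 27]
Insertion path: 10 -> 17 -> 48 -> 37 -> 27
Result: insert 25 as left child of 27
Final tree (level order): [10, 4, 17, None, None, 14, 48, None, None, 37, None, 27, None, 25]


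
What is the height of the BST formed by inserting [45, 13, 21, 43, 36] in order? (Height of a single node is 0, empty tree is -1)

Insertion order: [45, 13, 21, 43, 36]
Tree (level-order array): [45, 13, None, None, 21, None, 43, 36]
Compute height bottom-up (empty subtree = -1):
  height(36) = 1 + max(-1, -1) = 0
  height(43) = 1 + max(0, -1) = 1
  height(21) = 1 + max(-1, 1) = 2
  height(13) = 1 + max(-1, 2) = 3
  height(45) = 1 + max(3, -1) = 4
Height = 4


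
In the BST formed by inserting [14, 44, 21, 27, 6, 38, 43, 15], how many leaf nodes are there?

Tree built from: [14, 44, 21, 27, 6, 38, 43, 15]
Tree (level-order array): [14, 6, 44, None, None, 21, None, 15, 27, None, None, None, 38, None, 43]
Rule: A leaf has 0 children.
Per-node child counts:
  node 14: 2 child(ren)
  node 6: 0 child(ren)
  node 44: 1 child(ren)
  node 21: 2 child(ren)
  node 15: 0 child(ren)
  node 27: 1 child(ren)
  node 38: 1 child(ren)
  node 43: 0 child(ren)
Matching nodes: [6, 15, 43]
Count of leaf nodes: 3


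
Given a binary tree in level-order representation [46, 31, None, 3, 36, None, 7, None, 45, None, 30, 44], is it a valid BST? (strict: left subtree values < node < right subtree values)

Level-order array: [46, 31, None, 3, 36, None, 7, None, 45, None, 30, 44]
Validate using subtree bounds (lo, hi): at each node, require lo < value < hi,
then recurse left with hi=value and right with lo=value.
Preorder trace (stopping at first violation):
  at node 46 with bounds (-inf, +inf): OK
  at node 31 with bounds (-inf, 46): OK
  at node 3 with bounds (-inf, 31): OK
  at node 7 with bounds (3, 31): OK
  at node 30 with bounds (7, 31): OK
  at node 36 with bounds (31, 46): OK
  at node 45 with bounds (36, 46): OK
  at node 44 with bounds (36, 45): OK
No violation found at any node.
Result: Valid BST


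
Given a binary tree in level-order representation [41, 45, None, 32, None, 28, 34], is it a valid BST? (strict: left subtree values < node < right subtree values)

Level-order array: [41, 45, None, 32, None, 28, 34]
Validate using subtree bounds (lo, hi): at each node, require lo < value < hi,
then recurse left with hi=value and right with lo=value.
Preorder trace (stopping at first violation):
  at node 41 with bounds (-inf, +inf): OK
  at node 45 with bounds (-inf, 41): VIOLATION
Node 45 violates its bound: not (-inf < 45 < 41).
Result: Not a valid BST


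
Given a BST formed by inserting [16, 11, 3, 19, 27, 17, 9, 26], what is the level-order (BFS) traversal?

Tree insertion order: [16, 11, 3, 19, 27, 17, 9, 26]
Tree (level-order array): [16, 11, 19, 3, None, 17, 27, None, 9, None, None, 26]
BFS from the root, enqueuing left then right child of each popped node:
  queue [16] -> pop 16, enqueue [11, 19], visited so far: [16]
  queue [11, 19] -> pop 11, enqueue [3], visited so far: [16, 11]
  queue [19, 3] -> pop 19, enqueue [17, 27], visited so far: [16, 11, 19]
  queue [3, 17, 27] -> pop 3, enqueue [9], visited so far: [16, 11, 19, 3]
  queue [17, 27, 9] -> pop 17, enqueue [none], visited so far: [16, 11, 19, 3, 17]
  queue [27, 9] -> pop 27, enqueue [26], visited so far: [16, 11, 19, 3, 17, 27]
  queue [9, 26] -> pop 9, enqueue [none], visited so far: [16, 11, 19, 3, 17, 27, 9]
  queue [26] -> pop 26, enqueue [none], visited so far: [16, 11, 19, 3, 17, 27, 9, 26]
Result: [16, 11, 19, 3, 17, 27, 9, 26]


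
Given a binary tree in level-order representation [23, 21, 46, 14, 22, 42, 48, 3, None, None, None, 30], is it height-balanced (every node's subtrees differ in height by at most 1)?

Tree (level-order array): [23, 21, 46, 14, 22, 42, 48, 3, None, None, None, 30]
Definition: a tree is height-balanced if, at every node, |h(left) - h(right)| <= 1 (empty subtree has height -1).
Bottom-up per-node check:
  node 3: h_left=-1, h_right=-1, diff=0 [OK], height=0
  node 14: h_left=0, h_right=-1, diff=1 [OK], height=1
  node 22: h_left=-1, h_right=-1, diff=0 [OK], height=0
  node 21: h_left=1, h_right=0, diff=1 [OK], height=2
  node 30: h_left=-1, h_right=-1, diff=0 [OK], height=0
  node 42: h_left=0, h_right=-1, diff=1 [OK], height=1
  node 48: h_left=-1, h_right=-1, diff=0 [OK], height=0
  node 46: h_left=1, h_right=0, diff=1 [OK], height=2
  node 23: h_left=2, h_right=2, diff=0 [OK], height=3
All nodes satisfy the balance condition.
Result: Balanced


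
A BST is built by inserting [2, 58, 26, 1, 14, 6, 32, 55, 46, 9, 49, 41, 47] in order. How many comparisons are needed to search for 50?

Search path for 50: 2 -> 58 -> 26 -> 32 -> 55 -> 46 -> 49
Found: False
Comparisons: 7


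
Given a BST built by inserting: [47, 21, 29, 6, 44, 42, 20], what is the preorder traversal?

Tree insertion order: [47, 21, 29, 6, 44, 42, 20]
Tree (level-order array): [47, 21, None, 6, 29, None, 20, None, 44, None, None, 42]
Preorder traversal: [47, 21, 6, 20, 29, 44, 42]


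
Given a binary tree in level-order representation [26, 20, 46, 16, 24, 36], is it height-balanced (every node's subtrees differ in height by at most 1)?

Tree (level-order array): [26, 20, 46, 16, 24, 36]
Definition: a tree is height-balanced if, at every node, |h(left) - h(right)| <= 1 (empty subtree has height -1).
Bottom-up per-node check:
  node 16: h_left=-1, h_right=-1, diff=0 [OK], height=0
  node 24: h_left=-1, h_right=-1, diff=0 [OK], height=0
  node 20: h_left=0, h_right=0, diff=0 [OK], height=1
  node 36: h_left=-1, h_right=-1, diff=0 [OK], height=0
  node 46: h_left=0, h_right=-1, diff=1 [OK], height=1
  node 26: h_left=1, h_right=1, diff=0 [OK], height=2
All nodes satisfy the balance condition.
Result: Balanced


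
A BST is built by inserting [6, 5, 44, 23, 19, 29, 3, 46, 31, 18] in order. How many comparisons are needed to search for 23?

Search path for 23: 6 -> 44 -> 23
Found: True
Comparisons: 3


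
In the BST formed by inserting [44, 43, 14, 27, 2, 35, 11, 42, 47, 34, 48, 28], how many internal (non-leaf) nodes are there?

Tree built from: [44, 43, 14, 27, 2, 35, 11, 42, 47, 34, 48, 28]
Tree (level-order array): [44, 43, 47, 14, None, None, 48, 2, 27, None, None, None, 11, None, 35, None, None, 34, 42, 28]
Rule: An internal node has at least one child.
Per-node child counts:
  node 44: 2 child(ren)
  node 43: 1 child(ren)
  node 14: 2 child(ren)
  node 2: 1 child(ren)
  node 11: 0 child(ren)
  node 27: 1 child(ren)
  node 35: 2 child(ren)
  node 34: 1 child(ren)
  node 28: 0 child(ren)
  node 42: 0 child(ren)
  node 47: 1 child(ren)
  node 48: 0 child(ren)
Matching nodes: [44, 43, 14, 2, 27, 35, 34, 47]
Count of internal (non-leaf) nodes: 8


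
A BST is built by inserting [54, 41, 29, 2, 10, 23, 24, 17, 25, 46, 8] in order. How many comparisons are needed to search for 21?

Search path for 21: 54 -> 41 -> 29 -> 2 -> 10 -> 23 -> 17
Found: False
Comparisons: 7


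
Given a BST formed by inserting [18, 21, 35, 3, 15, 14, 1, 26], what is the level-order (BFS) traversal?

Tree insertion order: [18, 21, 35, 3, 15, 14, 1, 26]
Tree (level-order array): [18, 3, 21, 1, 15, None, 35, None, None, 14, None, 26]
BFS from the root, enqueuing left then right child of each popped node:
  queue [18] -> pop 18, enqueue [3, 21], visited so far: [18]
  queue [3, 21] -> pop 3, enqueue [1, 15], visited so far: [18, 3]
  queue [21, 1, 15] -> pop 21, enqueue [35], visited so far: [18, 3, 21]
  queue [1, 15, 35] -> pop 1, enqueue [none], visited so far: [18, 3, 21, 1]
  queue [15, 35] -> pop 15, enqueue [14], visited so far: [18, 3, 21, 1, 15]
  queue [35, 14] -> pop 35, enqueue [26], visited so far: [18, 3, 21, 1, 15, 35]
  queue [14, 26] -> pop 14, enqueue [none], visited so far: [18, 3, 21, 1, 15, 35, 14]
  queue [26] -> pop 26, enqueue [none], visited so far: [18, 3, 21, 1, 15, 35, 14, 26]
Result: [18, 3, 21, 1, 15, 35, 14, 26]


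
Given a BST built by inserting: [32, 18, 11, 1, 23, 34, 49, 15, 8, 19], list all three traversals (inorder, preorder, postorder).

Tree insertion order: [32, 18, 11, 1, 23, 34, 49, 15, 8, 19]
Tree (level-order array): [32, 18, 34, 11, 23, None, 49, 1, 15, 19, None, None, None, None, 8]
Inorder (L, root, R): [1, 8, 11, 15, 18, 19, 23, 32, 34, 49]
Preorder (root, L, R): [32, 18, 11, 1, 8, 15, 23, 19, 34, 49]
Postorder (L, R, root): [8, 1, 15, 11, 19, 23, 18, 49, 34, 32]


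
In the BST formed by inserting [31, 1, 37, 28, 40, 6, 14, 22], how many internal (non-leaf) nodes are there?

Tree built from: [31, 1, 37, 28, 40, 6, 14, 22]
Tree (level-order array): [31, 1, 37, None, 28, None, 40, 6, None, None, None, None, 14, None, 22]
Rule: An internal node has at least one child.
Per-node child counts:
  node 31: 2 child(ren)
  node 1: 1 child(ren)
  node 28: 1 child(ren)
  node 6: 1 child(ren)
  node 14: 1 child(ren)
  node 22: 0 child(ren)
  node 37: 1 child(ren)
  node 40: 0 child(ren)
Matching nodes: [31, 1, 28, 6, 14, 37]
Count of internal (non-leaf) nodes: 6


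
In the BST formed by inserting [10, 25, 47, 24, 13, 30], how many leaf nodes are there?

Tree built from: [10, 25, 47, 24, 13, 30]
Tree (level-order array): [10, None, 25, 24, 47, 13, None, 30]
Rule: A leaf has 0 children.
Per-node child counts:
  node 10: 1 child(ren)
  node 25: 2 child(ren)
  node 24: 1 child(ren)
  node 13: 0 child(ren)
  node 47: 1 child(ren)
  node 30: 0 child(ren)
Matching nodes: [13, 30]
Count of leaf nodes: 2


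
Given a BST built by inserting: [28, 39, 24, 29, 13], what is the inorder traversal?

Tree insertion order: [28, 39, 24, 29, 13]
Tree (level-order array): [28, 24, 39, 13, None, 29]
Inorder traversal: [13, 24, 28, 29, 39]


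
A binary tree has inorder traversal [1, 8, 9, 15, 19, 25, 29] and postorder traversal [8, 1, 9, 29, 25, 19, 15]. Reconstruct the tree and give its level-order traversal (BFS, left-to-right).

Inorder:   [1, 8, 9, 15, 19, 25, 29]
Postorder: [8, 1, 9, 29, 25, 19, 15]
Algorithm: postorder visits root last, so walk postorder right-to-left;
each value is the root of the current inorder slice — split it at that
value, recurse on the right subtree first, then the left.
Recursive splits:
  root=15; inorder splits into left=[1, 8, 9], right=[19, 25, 29]
  root=19; inorder splits into left=[], right=[25, 29]
  root=25; inorder splits into left=[], right=[29]
  root=29; inorder splits into left=[], right=[]
  root=9; inorder splits into left=[1, 8], right=[]
  root=1; inorder splits into left=[], right=[8]
  root=8; inorder splits into left=[], right=[]
Reconstructed level-order: [15, 9, 19, 1, 25, 8, 29]


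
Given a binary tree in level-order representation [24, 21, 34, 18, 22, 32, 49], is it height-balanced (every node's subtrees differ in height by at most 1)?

Tree (level-order array): [24, 21, 34, 18, 22, 32, 49]
Definition: a tree is height-balanced if, at every node, |h(left) - h(right)| <= 1 (empty subtree has height -1).
Bottom-up per-node check:
  node 18: h_left=-1, h_right=-1, diff=0 [OK], height=0
  node 22: h_left=-1, h_right=-1, diff=0 [OK], height=0
  node 21: h_left=0, h_right=0, diff=0 [OK], height=1
  node 32: h_left=-1, h_right=-1, diff=0 [OK], height=0
  node 49: h_left=-1, h_right=-1, diff=0 [OK], height=0
  node 34: h_left=0, h_right=0, diff=0 [OK], height=1
  node 24: h_left=1, h_right=1, diff=0 [OK], height=2
All nodes satisfy the balance condition.
Result: Balanced


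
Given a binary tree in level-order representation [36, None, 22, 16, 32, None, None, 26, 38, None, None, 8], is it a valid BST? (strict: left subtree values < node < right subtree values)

Level-order array: [36, None, 22, 16, 32, None, None, 26, 38, None, None, 8]
Validate using subtree bounds (lo, hi): at each node, require lo < value < hi,
then recurse left with hi=value and right with lo=value.
Preorder trace (stopping at first violation):
  at node 36 with bounds (-inf, +inf): OK
  at node 22 with bounds (36, +inf): VIOLATION
Node 22 violates its bound: not (36 < 22 < +inf).
Result: Not a valid BST


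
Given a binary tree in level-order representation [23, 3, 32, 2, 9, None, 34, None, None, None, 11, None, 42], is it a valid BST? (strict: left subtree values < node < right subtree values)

Level-order array: [23, 3, 32, 2, 9, None, 34, None, None, None, 11, None, 42]
Validate using subtree bounds (lo, hi): at each node, require lo < value < hi,
then recurse left with hi=value and right with lo=value.
Preorder trace (stopping at first violation):
  at node 23 with bounds (-inf, +inf): OK
  at node 3 with bounds (-inf, 23): OK
  at node 2 with bounds (-inf, 3): OK
  at node 9 with bounds (3, 23): OK
  at node 11 with bounds (9, 23): OK
  at node 32 with bounds (23, +inf): OK
  at node 34 with bounds (32, +inf): OK
  at node 42 with bounds (34, +inf): OK
No violation found at any node.
Result: Valid BST


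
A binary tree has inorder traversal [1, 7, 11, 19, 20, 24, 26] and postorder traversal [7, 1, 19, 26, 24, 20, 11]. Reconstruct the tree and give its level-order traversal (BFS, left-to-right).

Inorder:   [1, 7, 11, 19, 20, 24, 26]
Postorder: [7, 1, 19, 26, 24, 20, 11]
Algorithm: postorder visits root last, so walk postorder right-to-left;
each value is the root of the current inorder slice — split it at that
value, recurse on the right subtree first, then the left.
Recursive splits:
  root=11; inorder splits into left=[1, 7], right=[19, 20, 24, 26]
  root=20; inorder splits into left=[19], right=[24, 26]
  root=24; inorder splits into left=[], right=[26]
  root=26; inorder splits into left=[], right=[]
  root=19; inorder splits into left=[], right=[]
  root=1; inorder splits into left=[], right=[7]
  root=7; inorder splits into left=[], right=[]
Reconstructed level-order: [11, 1, 20, 7, 19, 24, 26]


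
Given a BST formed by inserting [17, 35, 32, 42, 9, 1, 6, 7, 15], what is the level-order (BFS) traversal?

Tree insertion order: [17, 35, 32, 42, 9, 1, 6, 7, 15]
Tree (level-order array): [17, 9, 35, 1, 15, 32, 42, None, 6, None, None, None, None, None, None, None, 7]
BFS from the root, enqueuing left then right child of each popped node:
  queue [17] -> pop 17, enqueue [9, 35], visited so far: [17]
  queue [9, 35] -> pop 9, enqueue [1, 15], visited so far: [17, 9]
  queue [35, 1, 15] -> pop 35, enqueue [32, 42], visited so far: [17, 9, 35]
  queue [1, 15, 32, 42] -> pop 1, enqueue [6], visited so far: [17, 9, 35, 1]
  queue [15, 32, 42, 6] -> pop 15, enqueue [none], visited so far: [17, 9, 35, 1, 15]
  queue [32, 42, 6] -> pop 32, enqueue [none], visited so far: [17, 9, 35, 1, 15, 32]
  queue [42, 6] -> pop 42, enqueue [none], visited so far: [17, 9, 35, 1, 15, 32, 42]
  queue [6] -> pop 6, enqueue [7], visited so far: [17, 9, 35, 1, 15, 32, 42, 6]
  queue [7] -> pop 7, enqueue [none], visited so far: [17, 9, 35, 1, 15, 32, 42, 6, 7]
Result: [17, 9, 35, 1, 15, 32, 42, 6, 7]
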